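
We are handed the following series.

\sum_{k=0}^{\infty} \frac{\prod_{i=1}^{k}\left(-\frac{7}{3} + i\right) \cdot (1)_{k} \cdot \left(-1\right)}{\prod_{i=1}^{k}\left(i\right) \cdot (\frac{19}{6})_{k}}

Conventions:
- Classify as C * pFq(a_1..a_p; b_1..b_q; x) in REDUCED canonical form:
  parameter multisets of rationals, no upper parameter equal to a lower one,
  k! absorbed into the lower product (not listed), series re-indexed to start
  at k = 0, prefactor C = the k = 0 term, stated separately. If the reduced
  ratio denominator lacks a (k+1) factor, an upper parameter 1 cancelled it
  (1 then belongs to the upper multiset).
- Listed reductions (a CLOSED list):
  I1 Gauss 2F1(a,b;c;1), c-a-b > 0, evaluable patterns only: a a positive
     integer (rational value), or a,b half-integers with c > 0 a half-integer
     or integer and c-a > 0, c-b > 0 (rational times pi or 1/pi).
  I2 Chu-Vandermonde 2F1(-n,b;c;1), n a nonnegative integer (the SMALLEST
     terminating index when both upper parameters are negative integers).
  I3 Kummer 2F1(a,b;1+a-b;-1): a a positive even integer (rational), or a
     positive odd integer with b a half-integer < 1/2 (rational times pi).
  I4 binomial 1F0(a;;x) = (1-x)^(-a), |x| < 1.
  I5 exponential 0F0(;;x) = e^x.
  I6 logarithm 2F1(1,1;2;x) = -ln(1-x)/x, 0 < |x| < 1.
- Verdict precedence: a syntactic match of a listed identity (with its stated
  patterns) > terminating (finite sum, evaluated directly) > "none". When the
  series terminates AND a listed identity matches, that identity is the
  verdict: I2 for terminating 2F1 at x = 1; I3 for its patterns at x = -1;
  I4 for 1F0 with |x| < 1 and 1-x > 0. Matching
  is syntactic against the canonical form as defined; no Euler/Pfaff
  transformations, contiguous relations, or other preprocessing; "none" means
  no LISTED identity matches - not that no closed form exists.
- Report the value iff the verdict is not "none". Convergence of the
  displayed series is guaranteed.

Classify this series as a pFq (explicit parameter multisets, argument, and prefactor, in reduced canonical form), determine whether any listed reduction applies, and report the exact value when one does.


With C = -1: the canonical form is 2F1(-\frac{4}{3}, 1; \frac{19}{6}; 1). Verdict at x = 1: Gauss (I1, integer-parameter pattern) matches (x = 1: the Gamma ratio telescopes since c-a-b = 7/2 > 0 and a = 1 in Z>0). Sum: -\frac{13}{21}.

First insight: t_0 being -1, the running product (prefactor -1) telescopes to a rising factorial.
Consecutive-term ratio: r(k) = 1 * (k-\frac{4}{3}) (k+1) / [(k+\frac{19}{6}) (k+1)] - poly over poly, x = 1 from leading terms; C = -1 at k = 0.


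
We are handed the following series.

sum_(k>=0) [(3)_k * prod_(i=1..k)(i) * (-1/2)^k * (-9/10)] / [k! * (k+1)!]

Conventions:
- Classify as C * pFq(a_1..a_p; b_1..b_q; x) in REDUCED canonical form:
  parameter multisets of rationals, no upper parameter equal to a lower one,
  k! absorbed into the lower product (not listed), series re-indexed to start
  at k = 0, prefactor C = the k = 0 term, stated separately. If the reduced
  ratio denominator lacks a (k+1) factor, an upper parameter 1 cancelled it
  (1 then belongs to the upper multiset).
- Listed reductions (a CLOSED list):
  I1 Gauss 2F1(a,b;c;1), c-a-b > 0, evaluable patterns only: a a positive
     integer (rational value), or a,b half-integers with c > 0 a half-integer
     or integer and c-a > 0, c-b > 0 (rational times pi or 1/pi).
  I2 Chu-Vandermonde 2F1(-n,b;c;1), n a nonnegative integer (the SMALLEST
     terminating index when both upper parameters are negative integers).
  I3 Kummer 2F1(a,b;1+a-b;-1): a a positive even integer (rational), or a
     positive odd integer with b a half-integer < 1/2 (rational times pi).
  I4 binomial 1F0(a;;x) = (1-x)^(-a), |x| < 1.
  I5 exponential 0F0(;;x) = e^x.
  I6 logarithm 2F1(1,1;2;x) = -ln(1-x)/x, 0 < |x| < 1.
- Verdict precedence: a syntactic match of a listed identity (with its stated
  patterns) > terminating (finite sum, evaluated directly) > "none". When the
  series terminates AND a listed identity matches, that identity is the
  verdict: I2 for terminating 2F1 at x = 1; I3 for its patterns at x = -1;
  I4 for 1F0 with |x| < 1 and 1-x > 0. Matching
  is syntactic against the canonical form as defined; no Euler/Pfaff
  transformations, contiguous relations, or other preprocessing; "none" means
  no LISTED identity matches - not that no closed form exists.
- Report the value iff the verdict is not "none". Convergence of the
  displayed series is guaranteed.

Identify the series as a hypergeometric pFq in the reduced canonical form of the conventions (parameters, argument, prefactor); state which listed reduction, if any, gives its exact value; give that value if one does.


x = -1/2 here; the reduced form reads 2F1, upper {1, 3}, lower {2}, C = -9/10. Verdict: no listed reduction: x = -1/2 and upper {1, 3} fail every I1-I6 pattern.

First insight: with t_0 = -9/10, the running product (C = -9/10) telescopes to a rising factorial.
Adjacent-term ratio: r(k) = (-1/2) * (k+1) (k+3) / [(k+2) (k+1)] - rational in k, leading ratio (-1/2); with t_0 = -9/10, classification follows.


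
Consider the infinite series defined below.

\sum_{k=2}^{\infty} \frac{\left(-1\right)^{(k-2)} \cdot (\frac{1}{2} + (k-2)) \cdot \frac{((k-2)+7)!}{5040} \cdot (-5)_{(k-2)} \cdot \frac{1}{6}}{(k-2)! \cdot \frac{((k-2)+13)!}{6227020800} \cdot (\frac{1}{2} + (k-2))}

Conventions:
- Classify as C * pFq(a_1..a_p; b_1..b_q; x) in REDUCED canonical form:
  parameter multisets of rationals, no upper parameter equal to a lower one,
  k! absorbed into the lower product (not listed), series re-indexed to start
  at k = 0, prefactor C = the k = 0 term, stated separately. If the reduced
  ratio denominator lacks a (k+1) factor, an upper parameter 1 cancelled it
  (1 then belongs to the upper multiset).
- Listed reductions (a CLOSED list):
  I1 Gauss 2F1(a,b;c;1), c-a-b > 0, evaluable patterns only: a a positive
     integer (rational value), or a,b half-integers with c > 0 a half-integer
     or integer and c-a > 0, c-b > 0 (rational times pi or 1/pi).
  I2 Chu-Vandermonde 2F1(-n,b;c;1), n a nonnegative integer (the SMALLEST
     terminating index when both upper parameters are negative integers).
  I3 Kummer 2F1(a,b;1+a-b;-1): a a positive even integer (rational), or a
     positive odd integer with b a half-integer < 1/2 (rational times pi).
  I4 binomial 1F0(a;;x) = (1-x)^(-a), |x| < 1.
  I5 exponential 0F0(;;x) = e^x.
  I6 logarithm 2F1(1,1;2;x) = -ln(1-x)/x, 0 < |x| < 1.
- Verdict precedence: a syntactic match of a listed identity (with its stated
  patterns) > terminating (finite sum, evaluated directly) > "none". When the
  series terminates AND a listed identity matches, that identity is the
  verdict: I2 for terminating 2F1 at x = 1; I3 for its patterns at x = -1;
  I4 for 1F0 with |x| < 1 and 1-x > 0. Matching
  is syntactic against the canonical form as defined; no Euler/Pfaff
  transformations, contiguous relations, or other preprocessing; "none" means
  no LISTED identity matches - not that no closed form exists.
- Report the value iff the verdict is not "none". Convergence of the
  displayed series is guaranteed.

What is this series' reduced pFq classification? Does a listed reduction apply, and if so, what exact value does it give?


Reduced: x = -1, 2F1, upper = {-5, 8}, lower = {14}, C = \frac{1}{6}. Verdict: this is the Kummer evaluation I3 (x = -1; c = 14 equals 1+a-b for upper {-5, 8}: listed pattern). Value: \frac{143}{84}.

Key observation: t_0 being \frac{1}{6}, the denominator's factorial ratio (prefactor 1/6) is a lower Pochhammer.
Adjacent-term ratio: r(k) = -1 * (k-5) (k+8) / [(k+14) (k+1)] - rational in k, leading ratio -1; with t_0 = \frac{1}{6}, classification follows.


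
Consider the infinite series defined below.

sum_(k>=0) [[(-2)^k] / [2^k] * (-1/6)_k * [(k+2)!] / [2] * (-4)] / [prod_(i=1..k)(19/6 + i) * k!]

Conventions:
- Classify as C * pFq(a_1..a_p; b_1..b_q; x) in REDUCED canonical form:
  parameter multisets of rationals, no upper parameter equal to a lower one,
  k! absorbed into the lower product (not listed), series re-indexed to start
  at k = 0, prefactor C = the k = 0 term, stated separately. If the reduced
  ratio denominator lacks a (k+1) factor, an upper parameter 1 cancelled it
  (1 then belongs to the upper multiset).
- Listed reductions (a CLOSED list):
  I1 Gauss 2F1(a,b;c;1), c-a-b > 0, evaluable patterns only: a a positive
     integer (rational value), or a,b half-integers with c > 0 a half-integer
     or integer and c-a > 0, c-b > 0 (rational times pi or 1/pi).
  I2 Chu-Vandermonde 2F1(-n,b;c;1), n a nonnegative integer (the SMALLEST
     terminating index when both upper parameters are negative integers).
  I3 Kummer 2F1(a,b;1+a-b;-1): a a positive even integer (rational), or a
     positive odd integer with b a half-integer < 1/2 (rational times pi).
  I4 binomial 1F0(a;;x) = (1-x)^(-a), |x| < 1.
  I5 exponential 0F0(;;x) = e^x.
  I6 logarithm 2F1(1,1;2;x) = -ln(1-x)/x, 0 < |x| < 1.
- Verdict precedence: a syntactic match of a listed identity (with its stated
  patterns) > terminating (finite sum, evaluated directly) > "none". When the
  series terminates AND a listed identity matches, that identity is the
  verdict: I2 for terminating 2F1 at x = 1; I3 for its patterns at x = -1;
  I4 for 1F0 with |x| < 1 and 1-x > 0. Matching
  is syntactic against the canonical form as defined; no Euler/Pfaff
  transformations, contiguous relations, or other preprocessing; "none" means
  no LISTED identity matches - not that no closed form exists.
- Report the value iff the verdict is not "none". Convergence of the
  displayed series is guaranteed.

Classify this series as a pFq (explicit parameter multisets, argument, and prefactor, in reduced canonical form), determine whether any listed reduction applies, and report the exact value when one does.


At argument -1: a 2F1 with upper {-1/6, 3}, lower {25/6}, scaled by C = -4. Verdict: none (x = -1): each listed identity misses the multisets {-1/6, 3} ; {25/6}.

Structural cue: x = (-1) and the lower running product (prefactor -4) is a rising factorial.
Consecutive-term ratio: r(k) = (-1) * (k-1/6) (k+3) / [(k+25/6) (k+1)] - rational in k, leading ratio (-1); with t_0 = -4, classification follows.


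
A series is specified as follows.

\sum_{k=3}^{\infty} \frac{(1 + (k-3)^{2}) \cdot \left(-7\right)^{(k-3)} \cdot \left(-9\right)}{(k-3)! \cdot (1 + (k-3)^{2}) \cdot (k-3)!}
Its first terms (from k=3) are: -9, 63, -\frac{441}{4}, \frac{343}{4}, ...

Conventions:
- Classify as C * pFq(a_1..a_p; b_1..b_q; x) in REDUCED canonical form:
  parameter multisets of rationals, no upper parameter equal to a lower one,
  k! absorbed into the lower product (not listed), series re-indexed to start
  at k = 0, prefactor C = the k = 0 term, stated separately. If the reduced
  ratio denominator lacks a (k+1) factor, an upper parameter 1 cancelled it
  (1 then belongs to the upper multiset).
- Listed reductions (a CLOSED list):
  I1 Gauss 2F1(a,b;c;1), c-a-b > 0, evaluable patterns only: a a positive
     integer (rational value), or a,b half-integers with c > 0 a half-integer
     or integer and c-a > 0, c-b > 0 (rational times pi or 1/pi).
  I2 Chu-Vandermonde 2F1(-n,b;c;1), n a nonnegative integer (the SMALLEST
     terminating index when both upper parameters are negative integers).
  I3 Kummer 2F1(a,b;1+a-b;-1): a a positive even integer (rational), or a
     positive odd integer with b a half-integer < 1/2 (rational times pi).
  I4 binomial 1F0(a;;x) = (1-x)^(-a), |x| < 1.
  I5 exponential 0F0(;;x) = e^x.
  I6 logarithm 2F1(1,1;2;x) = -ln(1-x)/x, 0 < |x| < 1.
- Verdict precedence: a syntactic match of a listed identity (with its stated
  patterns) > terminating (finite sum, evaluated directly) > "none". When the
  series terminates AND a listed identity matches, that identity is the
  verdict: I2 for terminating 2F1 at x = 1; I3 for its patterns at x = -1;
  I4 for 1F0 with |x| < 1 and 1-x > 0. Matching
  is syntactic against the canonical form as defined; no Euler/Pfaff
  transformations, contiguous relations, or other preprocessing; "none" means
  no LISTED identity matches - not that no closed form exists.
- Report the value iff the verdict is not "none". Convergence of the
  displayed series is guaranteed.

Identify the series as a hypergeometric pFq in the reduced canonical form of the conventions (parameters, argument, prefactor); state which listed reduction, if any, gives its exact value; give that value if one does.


x = -7 here; the reduced form reads 0F1, upper {-}, lower {1}, C = -9. Verdict: none - at argument -7 the multisets {-} ; {1} match no listed identity.

Structural cue: t_0 = -9 here, and the factor k^2 + 1 cancels (top and bottom), leaving C = -9, x = -7.
Adjacent-term ratio: r(k) = -7 * 1 / [(k+1) (k+1)] - rational in k, leading ratio -7; with t_0 = -9, classification follows.


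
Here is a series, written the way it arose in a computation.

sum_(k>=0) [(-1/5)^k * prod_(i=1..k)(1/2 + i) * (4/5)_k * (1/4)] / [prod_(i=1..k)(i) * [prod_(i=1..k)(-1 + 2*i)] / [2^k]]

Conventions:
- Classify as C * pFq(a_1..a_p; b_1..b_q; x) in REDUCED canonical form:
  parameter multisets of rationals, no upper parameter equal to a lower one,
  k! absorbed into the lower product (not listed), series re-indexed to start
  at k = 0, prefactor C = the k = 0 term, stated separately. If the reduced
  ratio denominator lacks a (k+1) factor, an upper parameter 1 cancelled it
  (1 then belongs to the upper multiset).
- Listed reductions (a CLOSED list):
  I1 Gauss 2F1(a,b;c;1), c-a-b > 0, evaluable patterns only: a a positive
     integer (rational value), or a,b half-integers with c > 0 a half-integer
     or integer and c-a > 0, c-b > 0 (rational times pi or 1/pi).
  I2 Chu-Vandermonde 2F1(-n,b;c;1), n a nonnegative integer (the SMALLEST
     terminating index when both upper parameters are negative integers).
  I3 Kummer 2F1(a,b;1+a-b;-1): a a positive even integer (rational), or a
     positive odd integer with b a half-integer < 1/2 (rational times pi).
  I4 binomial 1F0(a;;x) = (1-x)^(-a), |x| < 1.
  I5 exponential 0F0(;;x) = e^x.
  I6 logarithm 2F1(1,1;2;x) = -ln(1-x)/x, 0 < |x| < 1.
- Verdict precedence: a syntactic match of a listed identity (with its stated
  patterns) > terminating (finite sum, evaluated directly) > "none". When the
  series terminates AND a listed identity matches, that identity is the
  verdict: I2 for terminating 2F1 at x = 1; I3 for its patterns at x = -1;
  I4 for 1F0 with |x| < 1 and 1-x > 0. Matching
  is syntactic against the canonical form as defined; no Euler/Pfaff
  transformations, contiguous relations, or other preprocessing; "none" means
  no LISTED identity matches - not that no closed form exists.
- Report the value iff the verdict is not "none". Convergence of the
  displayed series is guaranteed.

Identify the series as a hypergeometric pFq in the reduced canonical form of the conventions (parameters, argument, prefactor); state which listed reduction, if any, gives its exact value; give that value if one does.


x = -1/5 here; the reduced form reads 2F1, upper {4/5, 3/2}, lower {1/2}, C = 1/4. Verdict: none - at argument -1/5 the multisets {4/5, 3/2} ; {1/2} match no listed identity.

Structural cue: x = (-1/5) and the lower odd product (prefactor 1/4) is 2^k (1/2)_k.
Step ratio: r(k) = (-1/5) * (k+4/5) (k+3/2) / [(k+1/2) (k+1)] - rational; roots negated = parameters, x = (-1/5), C = 1/4.


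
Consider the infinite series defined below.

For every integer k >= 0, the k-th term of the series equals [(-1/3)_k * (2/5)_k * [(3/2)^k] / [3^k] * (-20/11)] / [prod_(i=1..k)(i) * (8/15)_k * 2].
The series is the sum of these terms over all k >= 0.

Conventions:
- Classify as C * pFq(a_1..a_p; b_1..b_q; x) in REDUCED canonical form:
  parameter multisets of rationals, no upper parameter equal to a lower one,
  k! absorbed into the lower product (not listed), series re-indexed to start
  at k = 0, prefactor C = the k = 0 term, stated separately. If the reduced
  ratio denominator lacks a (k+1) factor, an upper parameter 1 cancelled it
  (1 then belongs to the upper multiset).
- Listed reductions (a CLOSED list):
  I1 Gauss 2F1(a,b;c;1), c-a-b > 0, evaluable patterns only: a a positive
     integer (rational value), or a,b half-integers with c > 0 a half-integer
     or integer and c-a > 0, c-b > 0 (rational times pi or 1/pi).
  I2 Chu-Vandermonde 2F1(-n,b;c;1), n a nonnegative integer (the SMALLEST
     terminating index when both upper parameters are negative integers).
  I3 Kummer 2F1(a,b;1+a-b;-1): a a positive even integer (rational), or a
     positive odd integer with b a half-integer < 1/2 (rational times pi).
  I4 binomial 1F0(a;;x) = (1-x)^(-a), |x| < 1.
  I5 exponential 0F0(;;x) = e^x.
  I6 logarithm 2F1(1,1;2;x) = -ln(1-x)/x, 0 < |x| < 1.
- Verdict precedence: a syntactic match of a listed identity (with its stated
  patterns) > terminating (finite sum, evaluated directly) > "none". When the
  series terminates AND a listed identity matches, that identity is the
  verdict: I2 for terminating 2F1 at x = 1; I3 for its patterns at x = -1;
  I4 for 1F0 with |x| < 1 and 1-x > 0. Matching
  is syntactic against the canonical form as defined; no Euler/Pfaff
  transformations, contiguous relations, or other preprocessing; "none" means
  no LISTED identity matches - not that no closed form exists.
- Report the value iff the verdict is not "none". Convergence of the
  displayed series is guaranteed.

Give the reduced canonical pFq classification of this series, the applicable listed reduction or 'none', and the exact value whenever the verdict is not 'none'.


The series (x = 1/2) is 2F1: upper {-1/3, 2/5}, lower {8/15}, prefactor -10/11. Verdict: none. No listed pattern accepts 2F1(-1/3, 2/5; 8/15; 1/2).

The tell: from the first term -10/11: the constant factors (prefactor -10/11) combine into one prefactor.
Consecutive-term ratio: r(k) = (1/2) * (k-1/3) (k+2/5) / [(k+8/15) (k+1)] ; factor over Q: parameters, x = (1/2), and C = -10/11.


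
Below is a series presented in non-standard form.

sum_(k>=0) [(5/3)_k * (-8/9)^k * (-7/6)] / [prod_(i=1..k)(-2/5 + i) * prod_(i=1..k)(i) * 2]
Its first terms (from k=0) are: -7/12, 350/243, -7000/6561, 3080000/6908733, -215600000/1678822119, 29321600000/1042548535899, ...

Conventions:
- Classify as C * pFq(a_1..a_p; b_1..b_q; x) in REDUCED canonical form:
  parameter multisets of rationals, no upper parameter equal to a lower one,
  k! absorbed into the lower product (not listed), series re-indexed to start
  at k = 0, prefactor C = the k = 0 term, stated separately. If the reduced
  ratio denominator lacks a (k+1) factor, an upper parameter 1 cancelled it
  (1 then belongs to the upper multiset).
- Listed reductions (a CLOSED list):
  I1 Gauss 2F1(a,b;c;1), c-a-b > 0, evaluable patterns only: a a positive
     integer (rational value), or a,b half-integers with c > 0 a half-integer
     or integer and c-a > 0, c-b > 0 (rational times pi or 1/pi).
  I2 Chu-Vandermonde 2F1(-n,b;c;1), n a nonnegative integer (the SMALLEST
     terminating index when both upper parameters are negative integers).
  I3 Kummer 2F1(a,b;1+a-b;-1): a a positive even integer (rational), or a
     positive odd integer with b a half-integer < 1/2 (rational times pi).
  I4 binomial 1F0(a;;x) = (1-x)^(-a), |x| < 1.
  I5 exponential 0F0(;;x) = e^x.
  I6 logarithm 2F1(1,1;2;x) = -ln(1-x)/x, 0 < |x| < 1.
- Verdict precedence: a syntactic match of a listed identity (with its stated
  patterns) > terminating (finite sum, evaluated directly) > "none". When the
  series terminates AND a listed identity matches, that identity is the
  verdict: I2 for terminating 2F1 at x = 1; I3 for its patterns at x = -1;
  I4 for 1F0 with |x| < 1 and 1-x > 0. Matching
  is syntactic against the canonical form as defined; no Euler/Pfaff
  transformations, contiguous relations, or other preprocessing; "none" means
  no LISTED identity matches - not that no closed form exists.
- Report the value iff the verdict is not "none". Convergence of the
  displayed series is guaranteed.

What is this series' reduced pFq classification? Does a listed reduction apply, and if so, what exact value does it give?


Canonical form: C = -7/12 times 1F1 with upper {5/3}, lower {3/5}, x = -8/9. Verdict: none. Every listed pattern misses the 1F1 form at -8/9, upper {5/3}.

First insight: with t_0 = -7/12, the product of the first k integers (C = -7/12, x = -8/9) is k!.
Term ratio: r(k) = (-8/9) * (k+5/3) / [(k+3/5) (k+1)] - rational in k. x = (-8/9); t_0 = -7/12; negate the roots.


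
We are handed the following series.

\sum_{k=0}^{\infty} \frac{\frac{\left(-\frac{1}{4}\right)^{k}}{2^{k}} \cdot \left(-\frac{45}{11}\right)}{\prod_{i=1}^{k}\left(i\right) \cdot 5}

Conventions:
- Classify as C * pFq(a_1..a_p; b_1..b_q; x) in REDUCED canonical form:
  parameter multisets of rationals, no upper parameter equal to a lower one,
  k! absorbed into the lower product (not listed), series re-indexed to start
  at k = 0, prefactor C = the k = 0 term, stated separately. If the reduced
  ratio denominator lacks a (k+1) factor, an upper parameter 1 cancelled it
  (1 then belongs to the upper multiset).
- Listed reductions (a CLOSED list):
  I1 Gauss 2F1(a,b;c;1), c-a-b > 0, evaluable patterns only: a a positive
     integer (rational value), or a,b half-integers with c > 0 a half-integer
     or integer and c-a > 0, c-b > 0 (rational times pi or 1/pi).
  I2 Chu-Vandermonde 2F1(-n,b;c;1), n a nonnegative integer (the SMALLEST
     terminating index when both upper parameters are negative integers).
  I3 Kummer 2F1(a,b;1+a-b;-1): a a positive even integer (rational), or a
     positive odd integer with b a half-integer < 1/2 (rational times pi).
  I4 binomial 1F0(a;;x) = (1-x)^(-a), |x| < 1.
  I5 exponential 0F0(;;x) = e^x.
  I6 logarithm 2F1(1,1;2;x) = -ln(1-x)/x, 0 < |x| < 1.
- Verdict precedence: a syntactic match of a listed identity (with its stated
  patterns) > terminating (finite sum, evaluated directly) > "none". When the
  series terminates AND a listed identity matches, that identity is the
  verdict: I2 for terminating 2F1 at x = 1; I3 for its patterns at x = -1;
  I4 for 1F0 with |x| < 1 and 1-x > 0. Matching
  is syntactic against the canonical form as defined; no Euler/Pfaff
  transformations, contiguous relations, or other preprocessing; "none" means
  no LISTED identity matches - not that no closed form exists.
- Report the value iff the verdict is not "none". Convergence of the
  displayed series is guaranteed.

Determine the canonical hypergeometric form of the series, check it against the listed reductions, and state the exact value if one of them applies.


This is -\frac{9}{11} * 0F0(-; -; -\frac{1}{8}) in reduced canonical form. Verdict (x = -\frac{1}{8}): the I5 exponential reduction applies (the 0F0 exponential series at x = -\frac{1}{8}). Value: \left(-\frac{9}{11}\right) \cdot e^{-\frac{1}{8}}.

Key step: from the first term -\frac{9}{11}: the two k-th powers (C = -9/11) combine into one argument.
Term ratio: r(k) = -\frac{1}{8} * 1 / [(k+1)] - poly over poly, x = -\frac{1}{8} from leading terms; C = -\frac{9}{11} at k = 0.


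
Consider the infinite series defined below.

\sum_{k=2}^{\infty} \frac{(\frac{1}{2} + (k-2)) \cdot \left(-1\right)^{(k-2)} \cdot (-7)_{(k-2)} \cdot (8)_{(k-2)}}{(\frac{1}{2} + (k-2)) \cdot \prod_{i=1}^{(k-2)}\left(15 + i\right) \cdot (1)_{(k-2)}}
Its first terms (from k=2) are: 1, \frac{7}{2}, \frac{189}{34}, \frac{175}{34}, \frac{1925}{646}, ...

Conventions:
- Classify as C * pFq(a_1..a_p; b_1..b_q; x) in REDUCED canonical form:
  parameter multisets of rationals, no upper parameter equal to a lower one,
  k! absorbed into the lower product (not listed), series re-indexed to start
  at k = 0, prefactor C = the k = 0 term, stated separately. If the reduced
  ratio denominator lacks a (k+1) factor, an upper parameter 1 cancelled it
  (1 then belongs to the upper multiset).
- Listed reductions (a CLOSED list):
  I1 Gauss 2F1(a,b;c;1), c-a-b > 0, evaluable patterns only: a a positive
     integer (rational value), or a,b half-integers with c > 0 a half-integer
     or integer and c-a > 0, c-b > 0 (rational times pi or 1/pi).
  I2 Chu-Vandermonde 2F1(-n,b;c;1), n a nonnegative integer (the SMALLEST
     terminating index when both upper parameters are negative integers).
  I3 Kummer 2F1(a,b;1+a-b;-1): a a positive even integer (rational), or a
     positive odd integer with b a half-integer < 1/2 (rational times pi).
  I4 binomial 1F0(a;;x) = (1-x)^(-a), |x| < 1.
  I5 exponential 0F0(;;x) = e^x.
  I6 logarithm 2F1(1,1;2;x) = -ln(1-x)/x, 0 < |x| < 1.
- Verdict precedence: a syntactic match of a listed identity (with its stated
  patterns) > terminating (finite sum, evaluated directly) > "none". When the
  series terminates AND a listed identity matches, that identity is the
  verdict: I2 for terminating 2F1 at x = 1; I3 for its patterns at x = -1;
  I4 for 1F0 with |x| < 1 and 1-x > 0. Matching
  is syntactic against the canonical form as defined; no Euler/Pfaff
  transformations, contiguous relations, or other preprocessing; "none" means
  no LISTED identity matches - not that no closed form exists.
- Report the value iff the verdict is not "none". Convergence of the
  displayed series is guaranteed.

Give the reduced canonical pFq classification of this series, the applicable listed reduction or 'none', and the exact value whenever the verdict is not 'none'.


Canonical form: C = 1 times 2F1 with upper {-7, 8}, lower {16}, x = -1. Verdict (x = -1): the Kummer evaluation I3 applies (x = -1; c = 16 equals 1+a-b for upper {-7, 8}: listed pattern). Value: \frac{39}{2}.

First insight: t_0 being 1, the lower running product (prefactor 1) is a rising factorial.
Term ratio: r(k) = -1 * (k-7) (k+8) / [(k+16) (k+1)] - poly over poly, x = -1 from leading terms; C = 1 at k = 0.


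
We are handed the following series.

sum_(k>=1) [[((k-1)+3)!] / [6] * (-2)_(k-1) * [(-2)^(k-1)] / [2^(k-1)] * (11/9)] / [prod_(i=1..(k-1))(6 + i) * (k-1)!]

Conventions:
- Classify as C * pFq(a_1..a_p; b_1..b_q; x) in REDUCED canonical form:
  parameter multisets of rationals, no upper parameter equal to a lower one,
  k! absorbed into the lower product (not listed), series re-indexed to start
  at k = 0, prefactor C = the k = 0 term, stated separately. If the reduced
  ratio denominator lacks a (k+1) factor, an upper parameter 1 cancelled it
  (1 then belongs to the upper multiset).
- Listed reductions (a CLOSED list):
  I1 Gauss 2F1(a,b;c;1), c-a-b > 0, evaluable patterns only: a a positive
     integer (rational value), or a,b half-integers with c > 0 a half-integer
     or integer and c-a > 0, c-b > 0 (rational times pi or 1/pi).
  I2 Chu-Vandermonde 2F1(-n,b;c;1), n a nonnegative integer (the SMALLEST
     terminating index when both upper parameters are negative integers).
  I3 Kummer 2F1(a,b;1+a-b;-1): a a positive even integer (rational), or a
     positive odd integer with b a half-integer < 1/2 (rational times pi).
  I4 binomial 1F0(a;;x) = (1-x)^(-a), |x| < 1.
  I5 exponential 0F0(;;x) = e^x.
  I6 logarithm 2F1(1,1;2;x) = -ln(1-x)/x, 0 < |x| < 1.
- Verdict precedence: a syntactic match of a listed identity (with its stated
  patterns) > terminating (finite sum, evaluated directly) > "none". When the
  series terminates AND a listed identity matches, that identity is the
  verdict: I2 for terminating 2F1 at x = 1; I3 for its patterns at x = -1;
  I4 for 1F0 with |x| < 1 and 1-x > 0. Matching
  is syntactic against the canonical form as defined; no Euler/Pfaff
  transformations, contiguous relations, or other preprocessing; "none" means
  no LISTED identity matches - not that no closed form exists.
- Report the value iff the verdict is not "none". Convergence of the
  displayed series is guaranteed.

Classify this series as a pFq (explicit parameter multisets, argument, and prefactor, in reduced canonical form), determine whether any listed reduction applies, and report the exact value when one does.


x = -1 here; the reduced form reads 2F1, upper {-2, 4}, lower {7}, C = 11/9. Verdict (x = -1): Kummer (I3) applies (x = -1; c = 7 equals 1+a-b for upper {-2, 4}: listed pattern). Value: 55/18.

First insight: with t_0 = 11/9, the lower running product (C = 11/9, x = -1) is a rising factorial.
Step ratio: r(k) = (-1) * (k-2) (k+4) / [(k+7) (k+1)] - poly over poly, x = (-1) from leading terms; C = 11/9 at k = 0.


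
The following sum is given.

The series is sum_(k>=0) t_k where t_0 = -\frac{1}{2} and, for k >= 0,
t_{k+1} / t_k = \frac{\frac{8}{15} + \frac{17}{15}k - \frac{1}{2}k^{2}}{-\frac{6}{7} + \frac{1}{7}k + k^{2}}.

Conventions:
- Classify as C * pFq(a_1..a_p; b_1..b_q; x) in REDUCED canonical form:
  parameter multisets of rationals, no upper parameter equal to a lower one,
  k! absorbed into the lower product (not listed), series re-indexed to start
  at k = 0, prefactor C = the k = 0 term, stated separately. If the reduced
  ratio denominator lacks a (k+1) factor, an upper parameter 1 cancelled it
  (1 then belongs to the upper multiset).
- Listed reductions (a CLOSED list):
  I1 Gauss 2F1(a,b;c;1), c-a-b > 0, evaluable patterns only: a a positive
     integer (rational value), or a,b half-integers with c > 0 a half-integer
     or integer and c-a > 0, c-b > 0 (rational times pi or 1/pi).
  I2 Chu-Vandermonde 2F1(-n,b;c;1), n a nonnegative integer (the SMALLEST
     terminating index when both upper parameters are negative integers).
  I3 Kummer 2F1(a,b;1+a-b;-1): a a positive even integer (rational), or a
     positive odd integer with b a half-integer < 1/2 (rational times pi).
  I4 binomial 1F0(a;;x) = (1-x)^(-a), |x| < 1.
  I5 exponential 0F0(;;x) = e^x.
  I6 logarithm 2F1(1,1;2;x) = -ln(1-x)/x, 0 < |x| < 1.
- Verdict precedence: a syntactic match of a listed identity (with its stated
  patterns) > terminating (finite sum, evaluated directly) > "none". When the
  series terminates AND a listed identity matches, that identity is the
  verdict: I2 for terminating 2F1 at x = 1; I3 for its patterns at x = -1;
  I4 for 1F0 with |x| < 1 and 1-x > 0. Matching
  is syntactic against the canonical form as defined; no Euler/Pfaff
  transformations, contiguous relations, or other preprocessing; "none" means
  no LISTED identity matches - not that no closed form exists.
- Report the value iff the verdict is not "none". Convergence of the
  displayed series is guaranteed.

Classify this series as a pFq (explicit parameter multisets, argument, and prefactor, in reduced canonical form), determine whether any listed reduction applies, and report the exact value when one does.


Prefactor -\frac{1}{2}, argument -\frac{1}{2}: 2F1 with upper {-\frac{8}{3}, \frac{2}{5}} over lower {-\frac{6}{7}}. Verdict: none. No listed pattern accepts 2F1(-\frac{8}{3}, \frac{2}{5}; -\frac{6}{7}; -\frac{1}{2}).

The tell: x = -\frac{1}{2} and factor the ratio over Q (prefactor -1/2): negated roots = parameters.
Ratio: r(k) = -\frac{1}{2} * (k-\frac{8}{3}) (k+\frac{2}{5}) / [(k-\frac{6}{7}) (k+1)] - rational in k. x = -\frac{1}{2}; t_0 = -\frac{1}{2}; negate the roots.


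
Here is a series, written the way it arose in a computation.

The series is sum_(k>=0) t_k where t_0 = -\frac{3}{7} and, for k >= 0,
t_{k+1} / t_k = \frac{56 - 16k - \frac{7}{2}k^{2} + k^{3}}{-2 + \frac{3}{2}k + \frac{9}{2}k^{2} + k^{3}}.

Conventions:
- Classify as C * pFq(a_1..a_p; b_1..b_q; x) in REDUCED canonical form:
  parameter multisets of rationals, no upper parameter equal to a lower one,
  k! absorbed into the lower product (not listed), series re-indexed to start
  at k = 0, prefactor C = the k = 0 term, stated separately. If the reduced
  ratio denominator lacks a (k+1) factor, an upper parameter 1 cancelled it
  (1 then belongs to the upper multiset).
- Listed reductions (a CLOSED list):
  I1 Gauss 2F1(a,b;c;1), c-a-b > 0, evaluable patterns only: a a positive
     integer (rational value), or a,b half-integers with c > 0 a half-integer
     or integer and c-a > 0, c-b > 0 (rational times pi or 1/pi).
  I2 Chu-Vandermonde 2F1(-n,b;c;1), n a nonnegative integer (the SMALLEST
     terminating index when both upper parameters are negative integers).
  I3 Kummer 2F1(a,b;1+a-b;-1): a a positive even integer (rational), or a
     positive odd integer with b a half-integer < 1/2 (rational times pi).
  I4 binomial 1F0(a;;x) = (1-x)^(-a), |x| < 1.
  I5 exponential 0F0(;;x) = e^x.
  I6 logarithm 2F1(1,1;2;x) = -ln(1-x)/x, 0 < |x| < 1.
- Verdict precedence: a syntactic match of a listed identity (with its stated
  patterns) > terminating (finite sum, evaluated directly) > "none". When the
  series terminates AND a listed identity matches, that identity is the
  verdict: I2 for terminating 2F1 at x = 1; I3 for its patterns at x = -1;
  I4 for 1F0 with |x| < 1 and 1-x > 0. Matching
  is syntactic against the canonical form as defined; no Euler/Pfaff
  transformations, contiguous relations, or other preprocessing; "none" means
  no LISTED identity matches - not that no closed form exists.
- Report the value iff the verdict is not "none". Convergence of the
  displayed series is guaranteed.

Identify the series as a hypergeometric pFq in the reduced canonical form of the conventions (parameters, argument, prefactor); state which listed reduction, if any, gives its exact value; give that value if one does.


Canonical form: C = -\frac{3}{7} times 2F1 with upper {-4, -\frac{7}{2}}, lower {-\frac{1}{2}}, x = 1. Verdict (x = 1): the Chu-Vandermonde identity I2 applies (terminating 2F1 at x = 1 with n = 4, b = -7/2, c = -\frac{1}{2}). Sum: \frac{1152}{7}.

Key step: from the first term -\frac{3}{7}: the parameter 4 appears in both the upper and lower lists and cancels.
Consecutive-term ratio: r(k) = 1 * (k-4) (k-\frac{7}{2}) / [(k-\frac{1}{2}) (k+1)] - rational; roots negated = parameters, x = 1, C = -\frac{3}{7}.


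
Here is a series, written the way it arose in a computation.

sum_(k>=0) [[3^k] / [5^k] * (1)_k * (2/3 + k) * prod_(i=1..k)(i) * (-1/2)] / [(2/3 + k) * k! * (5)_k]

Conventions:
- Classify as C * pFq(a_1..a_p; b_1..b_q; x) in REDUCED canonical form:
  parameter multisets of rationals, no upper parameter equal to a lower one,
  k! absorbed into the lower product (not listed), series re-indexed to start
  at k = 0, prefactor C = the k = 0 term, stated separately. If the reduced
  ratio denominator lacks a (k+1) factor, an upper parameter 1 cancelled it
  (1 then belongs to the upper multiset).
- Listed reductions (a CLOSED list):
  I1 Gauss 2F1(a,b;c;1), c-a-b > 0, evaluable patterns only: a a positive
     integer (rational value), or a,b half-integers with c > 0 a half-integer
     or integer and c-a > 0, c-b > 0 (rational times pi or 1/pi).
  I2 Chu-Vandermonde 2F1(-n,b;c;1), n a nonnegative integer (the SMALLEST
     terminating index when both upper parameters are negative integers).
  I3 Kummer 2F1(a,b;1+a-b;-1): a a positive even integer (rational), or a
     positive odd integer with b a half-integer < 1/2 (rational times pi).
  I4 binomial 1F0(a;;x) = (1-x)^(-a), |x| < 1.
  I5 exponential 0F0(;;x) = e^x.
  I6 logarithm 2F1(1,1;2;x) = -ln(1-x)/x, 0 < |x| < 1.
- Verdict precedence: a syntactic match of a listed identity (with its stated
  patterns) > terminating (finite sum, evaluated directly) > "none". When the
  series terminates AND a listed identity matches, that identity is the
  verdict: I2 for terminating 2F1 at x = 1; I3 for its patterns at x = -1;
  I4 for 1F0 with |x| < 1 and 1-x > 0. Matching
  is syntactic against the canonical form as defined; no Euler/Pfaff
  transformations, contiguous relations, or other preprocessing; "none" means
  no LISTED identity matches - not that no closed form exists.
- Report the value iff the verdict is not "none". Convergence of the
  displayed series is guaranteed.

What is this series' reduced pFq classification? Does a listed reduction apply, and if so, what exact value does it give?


This is -1/2 * 2F1(1, 1; 5; 3/5) in reduced canonical form. Verdict: none - at argument 3/5 the multisets {1, 1} ; {5} match no listed identity.

The tell: with t_0 = -1/2, striking the common factor k + 2/3 reduces the term (prefactor -1/2).
Consecutive-term ratio: r(k) = (3/5) * (k+1) (k+1) / [(k+5) (k+1)] - rational in k. x = (3/5); t_0 = -1/2; negate the roots.


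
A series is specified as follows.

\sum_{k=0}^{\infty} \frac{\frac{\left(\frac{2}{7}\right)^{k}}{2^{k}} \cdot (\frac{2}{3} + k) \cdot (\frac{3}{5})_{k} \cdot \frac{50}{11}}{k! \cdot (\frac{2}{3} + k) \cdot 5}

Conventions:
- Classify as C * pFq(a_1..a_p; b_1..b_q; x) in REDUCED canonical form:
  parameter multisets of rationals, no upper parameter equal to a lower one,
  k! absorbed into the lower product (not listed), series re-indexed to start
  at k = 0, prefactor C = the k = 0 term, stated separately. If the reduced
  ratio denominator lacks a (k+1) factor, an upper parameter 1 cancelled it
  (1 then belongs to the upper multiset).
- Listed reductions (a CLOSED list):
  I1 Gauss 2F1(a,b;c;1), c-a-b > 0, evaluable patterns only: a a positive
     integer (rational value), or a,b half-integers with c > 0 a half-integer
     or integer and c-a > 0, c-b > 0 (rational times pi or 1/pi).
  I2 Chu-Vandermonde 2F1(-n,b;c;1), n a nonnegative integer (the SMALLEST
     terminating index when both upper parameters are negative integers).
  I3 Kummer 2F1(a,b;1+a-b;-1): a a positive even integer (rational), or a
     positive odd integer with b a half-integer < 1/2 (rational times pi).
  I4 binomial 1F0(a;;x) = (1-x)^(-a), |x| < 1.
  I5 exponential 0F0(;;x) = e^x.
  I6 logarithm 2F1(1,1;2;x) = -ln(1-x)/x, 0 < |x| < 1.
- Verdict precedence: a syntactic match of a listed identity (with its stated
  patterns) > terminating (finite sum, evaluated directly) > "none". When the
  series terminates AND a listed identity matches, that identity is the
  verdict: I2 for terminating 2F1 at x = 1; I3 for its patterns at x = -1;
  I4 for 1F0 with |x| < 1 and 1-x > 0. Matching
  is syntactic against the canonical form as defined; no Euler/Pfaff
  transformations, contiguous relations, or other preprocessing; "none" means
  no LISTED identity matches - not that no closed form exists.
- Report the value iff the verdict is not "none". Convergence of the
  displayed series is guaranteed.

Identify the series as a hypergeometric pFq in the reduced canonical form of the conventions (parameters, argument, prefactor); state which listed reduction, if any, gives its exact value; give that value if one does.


At argument \frac{1}{7}: a 1F0 with upper {\frac{3}{5}}, lower {-}, scaled by C = \frac{10}{11}. Verdict: this is the I4 binomial reduction (the 1F0 binomial series: exponent -3/5, x = \frac{1}{7}). Its exact value is \frac{10}{11} \cdot \left(\frac{6}{7}\right)^{-\frac{3}{5}}.

Structural cue: with t_0 = \frac{10}{11}, the constant factors (prefactor 10/11) combine into one prefactor.
Consecutive-term ratio: r(k) = \frac{1}{7} * (k+\frac{3}{5}) / [(k+1)] - rational in k. x = \frac{1}{7}; t_0 = \frac{10}{11}; negate the roots.


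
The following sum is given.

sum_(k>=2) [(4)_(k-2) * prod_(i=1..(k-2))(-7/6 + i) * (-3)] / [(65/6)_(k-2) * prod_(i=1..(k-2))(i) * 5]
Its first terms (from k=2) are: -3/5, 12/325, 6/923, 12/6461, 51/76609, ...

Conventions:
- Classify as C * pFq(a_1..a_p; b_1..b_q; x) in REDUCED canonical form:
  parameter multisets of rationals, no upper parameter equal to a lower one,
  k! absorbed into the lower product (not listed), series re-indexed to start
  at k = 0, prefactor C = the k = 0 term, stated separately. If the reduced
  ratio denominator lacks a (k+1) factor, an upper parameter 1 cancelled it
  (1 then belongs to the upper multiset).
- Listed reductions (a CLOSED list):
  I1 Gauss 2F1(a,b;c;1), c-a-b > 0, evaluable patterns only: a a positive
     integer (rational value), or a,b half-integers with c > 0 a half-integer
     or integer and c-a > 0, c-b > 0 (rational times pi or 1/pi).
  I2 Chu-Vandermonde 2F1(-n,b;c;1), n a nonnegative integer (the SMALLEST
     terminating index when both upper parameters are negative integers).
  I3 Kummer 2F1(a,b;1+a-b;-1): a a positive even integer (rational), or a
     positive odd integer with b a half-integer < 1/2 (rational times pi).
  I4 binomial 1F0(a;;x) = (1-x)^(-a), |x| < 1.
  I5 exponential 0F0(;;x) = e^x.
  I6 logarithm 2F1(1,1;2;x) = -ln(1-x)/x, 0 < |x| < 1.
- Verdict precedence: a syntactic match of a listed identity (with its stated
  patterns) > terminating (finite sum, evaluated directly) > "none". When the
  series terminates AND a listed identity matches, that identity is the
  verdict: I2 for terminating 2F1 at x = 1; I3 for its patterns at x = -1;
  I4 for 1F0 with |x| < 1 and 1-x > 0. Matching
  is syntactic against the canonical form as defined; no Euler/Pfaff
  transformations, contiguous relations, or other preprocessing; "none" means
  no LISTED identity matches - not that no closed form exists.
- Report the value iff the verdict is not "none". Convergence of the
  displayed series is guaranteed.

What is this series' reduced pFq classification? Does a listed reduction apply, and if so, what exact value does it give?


Classification (C = -3/5): 2F1 with upper {-1/6, 4}, lower {65/6}, argument x = 1. Verdict at x = 1: the Gauss summation I1 matches (x = 1: the Gamma ratio telescopes since c-a-b = 7 > 0 and a = 4 in Z>0). Sum: -6025729/10886400.

The tell: with t_0 = -3/5, the product of the first k integers (prefactor -3/5) is k!.
Term ratio: r(k) = 1 * (k-1/6) (k+4) / [(k+65/6) (k+1)] - rational; roots negated = parameters, x = 1, C = -3/5.
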